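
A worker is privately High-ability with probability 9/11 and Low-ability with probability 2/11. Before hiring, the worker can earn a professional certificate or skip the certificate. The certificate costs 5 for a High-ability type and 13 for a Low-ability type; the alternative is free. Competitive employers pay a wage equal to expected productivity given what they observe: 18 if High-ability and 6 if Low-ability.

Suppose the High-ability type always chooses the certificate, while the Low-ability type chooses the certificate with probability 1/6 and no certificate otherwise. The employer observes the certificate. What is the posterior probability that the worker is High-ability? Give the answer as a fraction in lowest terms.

P(the certificate) = (9/11)·1 + (2/11)·(1/6) = 28/33.
By Bayes' rule, P(High-ability | the certificate) = (9/11) / (28/33) = 27/28.

27/28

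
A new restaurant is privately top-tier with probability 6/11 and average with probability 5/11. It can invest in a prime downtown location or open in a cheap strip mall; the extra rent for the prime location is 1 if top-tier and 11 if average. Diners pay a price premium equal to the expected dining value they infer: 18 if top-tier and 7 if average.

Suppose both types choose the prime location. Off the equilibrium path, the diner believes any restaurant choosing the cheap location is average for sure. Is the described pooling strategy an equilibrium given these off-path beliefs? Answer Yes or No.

On path, the diner holds the prior and pays 6/11·18 + 5/11·7 = 13. Off path (the cheap location), believing average, it pays 7.
top-tier: the prime location nets 13 − 1 = 12; the cheap location nets 7. top-tier stays.
average: the prime location nets 13 − 11 = 2; the cheap location nets 7. average would deviate.
A type deviates, so pooling fails.

No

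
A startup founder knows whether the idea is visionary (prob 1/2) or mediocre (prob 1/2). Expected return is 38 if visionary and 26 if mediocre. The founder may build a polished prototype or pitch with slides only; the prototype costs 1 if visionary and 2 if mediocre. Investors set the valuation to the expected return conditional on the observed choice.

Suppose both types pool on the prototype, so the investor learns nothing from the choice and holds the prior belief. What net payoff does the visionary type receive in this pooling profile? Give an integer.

31

Pooled valuation = 1/2·38 + 1/2·26 = 32.
visionary pays cost 1 for the prototype, so net payoff = 32 − 1 = 31.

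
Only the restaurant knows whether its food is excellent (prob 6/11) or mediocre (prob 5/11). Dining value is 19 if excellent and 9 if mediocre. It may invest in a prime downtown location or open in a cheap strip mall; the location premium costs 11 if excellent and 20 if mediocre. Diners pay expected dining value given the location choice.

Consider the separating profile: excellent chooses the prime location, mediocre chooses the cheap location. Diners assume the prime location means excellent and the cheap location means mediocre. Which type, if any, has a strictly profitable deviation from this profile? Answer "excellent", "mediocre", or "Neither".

excellent

The prime location pays 19; the cheap location pays 9.
excellent: assigned the prime location, nets 19 − 11 = 8; deviating to the cheap location nets 9.
mediocre: assigned the cheap location, nets 9; deviating to the prime location nets 19 − 20 = -1.
The excellent type gains 1 by deviating.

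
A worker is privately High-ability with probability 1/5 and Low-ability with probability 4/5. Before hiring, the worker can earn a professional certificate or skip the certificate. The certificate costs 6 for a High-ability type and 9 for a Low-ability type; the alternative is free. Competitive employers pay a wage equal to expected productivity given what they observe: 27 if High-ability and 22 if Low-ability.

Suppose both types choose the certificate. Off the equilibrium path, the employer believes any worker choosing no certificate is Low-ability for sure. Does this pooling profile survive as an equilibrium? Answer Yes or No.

No

On path, the employer holds the prior and pays 1/5·27 + 4/5·22 = 23. Off path (no certificate), believing Low-ability, it pays 22.
High-ability: the certificate nets 23 − 6 = 17; no certificate nets 22. High-ability would deviate.
Low-ability: the certificate nets 23 − 9 = 14; no certificate nets 22. Low-ability would deviate.
A type deviates, so pooling fails.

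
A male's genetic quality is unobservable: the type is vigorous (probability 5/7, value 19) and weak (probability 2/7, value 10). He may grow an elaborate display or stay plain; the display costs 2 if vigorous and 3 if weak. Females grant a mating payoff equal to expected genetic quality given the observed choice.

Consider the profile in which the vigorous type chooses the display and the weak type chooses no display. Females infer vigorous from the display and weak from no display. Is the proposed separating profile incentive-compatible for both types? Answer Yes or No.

Under these beliefs, the display earns mating payoff 19 and no display earns mating payoff 10.
vigorous: the display nets 19 − 2 = 17; no display nets 10. vigorous prefers the display.
weak: the display nets 19 − 3 = 16; no display nets 10. weak would deviate to the display.
weak has a profitable deviation, so the profile is not an equilibrium.

No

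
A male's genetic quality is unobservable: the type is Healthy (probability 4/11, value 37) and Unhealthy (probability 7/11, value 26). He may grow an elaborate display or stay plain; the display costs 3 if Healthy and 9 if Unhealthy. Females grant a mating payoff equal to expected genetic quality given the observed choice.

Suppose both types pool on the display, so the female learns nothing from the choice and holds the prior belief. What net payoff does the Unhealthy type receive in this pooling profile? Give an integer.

21

Pooled mating payoff = 4/11·37 + 7/11·26 = 30.
Unhealthy pays cost 9 for the display, so net payoff = 30 − 9 = 21.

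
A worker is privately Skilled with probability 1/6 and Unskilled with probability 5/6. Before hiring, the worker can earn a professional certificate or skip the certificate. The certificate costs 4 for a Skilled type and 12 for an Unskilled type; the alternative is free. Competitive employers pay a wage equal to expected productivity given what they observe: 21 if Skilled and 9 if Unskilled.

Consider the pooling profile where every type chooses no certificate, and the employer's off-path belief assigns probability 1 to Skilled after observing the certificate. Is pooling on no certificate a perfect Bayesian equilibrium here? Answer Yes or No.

No

On path, the employer holds the prior and pays 1/6·21 + 5/6·9 = 11. Off path (the certificate), believing Skilled, it pays 21.
Skilled: no certificate nets 11; the certificate nets 21 − 4 = 17. Skilled would deviate.
Unskilled: no certificate nets 11; the certificate nets 21 − 12 = 9. Unskilled stays.
A type deviates, so pooling fails.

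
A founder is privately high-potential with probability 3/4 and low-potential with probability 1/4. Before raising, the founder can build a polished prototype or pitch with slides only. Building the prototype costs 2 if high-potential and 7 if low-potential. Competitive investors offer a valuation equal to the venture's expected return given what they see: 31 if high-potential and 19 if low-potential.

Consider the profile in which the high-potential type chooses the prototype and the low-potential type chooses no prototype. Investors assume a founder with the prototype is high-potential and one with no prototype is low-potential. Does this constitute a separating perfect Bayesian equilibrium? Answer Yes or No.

No

Under these beliefs, the prototype earns valuation 31 and no prototype earns valuation 19.
high-potential: the prototype nets 31 − 2 = 29; no prototype nets 19. high-potential prefers the prototype.
low-potential: the prototype nets 31 − 7 = 24; no prototype nets 19. low-potential would deviate to the prototype.
low-potential has a profitable deviation, so the profile is not an equilibrium.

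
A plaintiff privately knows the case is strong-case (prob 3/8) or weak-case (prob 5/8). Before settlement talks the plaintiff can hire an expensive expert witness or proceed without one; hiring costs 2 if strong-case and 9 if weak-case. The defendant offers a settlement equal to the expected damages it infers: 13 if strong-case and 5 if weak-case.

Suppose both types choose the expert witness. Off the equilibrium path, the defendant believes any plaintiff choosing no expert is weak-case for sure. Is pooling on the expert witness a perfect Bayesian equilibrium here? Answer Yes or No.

No

On path, the defendant holds the prior and pays 3/8·13 + 5/8·5 = 8. Off path (no expert), believing weak-case, it pays 5.
strong-case: the expert witness nets 8 − 2 = 6; no expert nets 5. strong-case stays.
weak-case: the expert witness nets 8 − 9 = -1; no expert nets 5. weak-case would deviate.
A type deviates, so pooling fails.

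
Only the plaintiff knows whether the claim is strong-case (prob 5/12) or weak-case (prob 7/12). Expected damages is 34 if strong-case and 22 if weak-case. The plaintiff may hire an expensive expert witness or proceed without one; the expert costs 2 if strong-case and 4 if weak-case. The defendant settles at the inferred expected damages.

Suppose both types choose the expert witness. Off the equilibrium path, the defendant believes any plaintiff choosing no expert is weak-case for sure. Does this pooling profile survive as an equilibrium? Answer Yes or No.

On path, the defendant holds the prior and pays 5/12·34 + 7/12·22 = 27. Off path (no expert), believing weak-case, it pays 22.
strong-case: the expert witness nets 27 − 2 = 25; no expert nets 22. strong-case stays.
weak-case: the expert witness nets 27 − 4 = 23; no expert nets 22. weak-case stays.
No type deviates, so pooling is sustained.

Yes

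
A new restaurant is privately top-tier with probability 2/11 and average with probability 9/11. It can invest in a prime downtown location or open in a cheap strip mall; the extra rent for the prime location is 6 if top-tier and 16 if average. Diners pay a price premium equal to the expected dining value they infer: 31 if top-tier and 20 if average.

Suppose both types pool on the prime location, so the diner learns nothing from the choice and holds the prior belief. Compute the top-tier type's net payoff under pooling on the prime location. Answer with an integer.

Pooled price premium = 2/11·31 + 9/11·20 = 22.
top-tier pays cost 6 for the prime location, so net payoff = 22 − 6 = 16.

16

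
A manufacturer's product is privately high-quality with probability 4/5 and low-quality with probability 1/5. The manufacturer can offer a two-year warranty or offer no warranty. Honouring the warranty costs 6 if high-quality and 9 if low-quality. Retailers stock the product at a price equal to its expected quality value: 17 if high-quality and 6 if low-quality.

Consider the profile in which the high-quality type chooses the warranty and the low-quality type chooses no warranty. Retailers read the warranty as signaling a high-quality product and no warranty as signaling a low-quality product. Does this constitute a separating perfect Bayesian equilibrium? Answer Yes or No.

No

Under these beliefs, the warranty earns price 17 and no warranty earns price 6.
high-quality: the warranty nets 17 − 6 = 11; no warranty nets 6. high-quality prefers the warranty.
low-quality: the warranty nets 17 − 9 = 8; no warranty nets 6. low-quality would deviate to the warranty.
low-quality has a profitable deviation, so the profile is not an equilibrium.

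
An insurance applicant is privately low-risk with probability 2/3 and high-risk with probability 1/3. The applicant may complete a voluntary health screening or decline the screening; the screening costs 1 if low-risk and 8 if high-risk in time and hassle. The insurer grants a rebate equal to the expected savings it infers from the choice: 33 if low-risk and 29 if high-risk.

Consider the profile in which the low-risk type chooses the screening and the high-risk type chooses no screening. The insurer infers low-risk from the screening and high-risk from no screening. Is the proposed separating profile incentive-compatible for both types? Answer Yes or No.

Yes

Under these beliefs, the screening earns rebate 33 and no screening earns rebate 29.
low-risk: the screening nets 33 − 1 = 32; no screening nets 29. low-risk prefers the screening.
high-risk: the screening nets 33 − 8 = 25; no screening nets 29. high-risk prefers no screening.
Neither type deviates, so the separating profile is an equilibrium.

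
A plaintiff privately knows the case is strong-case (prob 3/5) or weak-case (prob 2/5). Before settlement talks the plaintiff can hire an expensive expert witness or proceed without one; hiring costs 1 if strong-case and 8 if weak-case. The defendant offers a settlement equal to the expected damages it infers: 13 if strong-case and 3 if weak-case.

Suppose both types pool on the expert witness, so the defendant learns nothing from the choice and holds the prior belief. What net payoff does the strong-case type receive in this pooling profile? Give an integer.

8

Pooled settlement = 3/5·13 + 2/5·3 = 9.
strong-case pays cost 1 for the expert witness, so net payoff = 9 − 1 = 8.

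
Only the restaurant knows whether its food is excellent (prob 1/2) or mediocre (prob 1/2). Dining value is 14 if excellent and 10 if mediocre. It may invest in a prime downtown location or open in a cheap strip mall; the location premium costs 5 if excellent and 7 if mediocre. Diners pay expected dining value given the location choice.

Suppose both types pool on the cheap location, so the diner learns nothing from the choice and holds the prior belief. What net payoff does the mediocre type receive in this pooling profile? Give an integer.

12

Pooled price premium = 1/2·14 + 1/2·10 = 12.
mediocre pays no cost for the cheap location, so net payoff = 12.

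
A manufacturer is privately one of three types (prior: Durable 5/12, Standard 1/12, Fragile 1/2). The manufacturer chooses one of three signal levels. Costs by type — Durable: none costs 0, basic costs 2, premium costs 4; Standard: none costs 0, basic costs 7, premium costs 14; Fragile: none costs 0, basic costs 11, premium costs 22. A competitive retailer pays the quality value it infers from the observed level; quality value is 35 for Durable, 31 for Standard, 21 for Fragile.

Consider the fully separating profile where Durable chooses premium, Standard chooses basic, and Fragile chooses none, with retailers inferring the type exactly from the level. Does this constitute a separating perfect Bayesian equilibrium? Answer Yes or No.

Yes

Separating prices: premium → 35, basic → 31, none → 21.
Durable (assigned premium): none: 21 − 0 = 21; basic: 31 − 2 = 29; premium: 35 − 4 = 31. Durable stays.
Standard (assigned basic): none: 21 − 0 = 21; basic: 31 − 7 = 24; premium: 35 − 14 = 21. Standard stays.
Fragile (assigned none): none: 21 − 0 = 21; basic: 31 − 11 = 20; premium: 35 − 22 = 13. Fragile stays.
Every type prefers its assigned level; separation holds.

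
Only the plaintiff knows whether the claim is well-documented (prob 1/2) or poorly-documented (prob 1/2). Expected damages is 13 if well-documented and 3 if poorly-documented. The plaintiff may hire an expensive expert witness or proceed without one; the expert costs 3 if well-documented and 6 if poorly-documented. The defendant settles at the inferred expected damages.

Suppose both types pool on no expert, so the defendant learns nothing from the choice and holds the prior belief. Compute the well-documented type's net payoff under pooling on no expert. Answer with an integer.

Pooled settlement = 1/2·13 + 1/2·3 = 8.
well-documented pays no cost for no expert, so net payoff = 8.

8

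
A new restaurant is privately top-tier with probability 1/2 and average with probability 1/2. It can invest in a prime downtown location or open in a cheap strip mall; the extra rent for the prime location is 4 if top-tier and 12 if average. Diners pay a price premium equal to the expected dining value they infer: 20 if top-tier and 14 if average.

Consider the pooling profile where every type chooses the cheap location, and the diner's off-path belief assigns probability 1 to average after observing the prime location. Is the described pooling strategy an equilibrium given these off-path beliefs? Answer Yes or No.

On path, the diner holds the prior and pays 1/2·20 + 1/2·14 = 17. Off path (the prime location), believing average, it pays 14.
top-tier: the cheap location nets 17; the prime location nets 14 − 4 = 10. top-tier stays.
average: the cheap location nets 17; the prime location nets 14 − 12 = 2. average stays.
No type deviates, so pooling is sustained.

Yes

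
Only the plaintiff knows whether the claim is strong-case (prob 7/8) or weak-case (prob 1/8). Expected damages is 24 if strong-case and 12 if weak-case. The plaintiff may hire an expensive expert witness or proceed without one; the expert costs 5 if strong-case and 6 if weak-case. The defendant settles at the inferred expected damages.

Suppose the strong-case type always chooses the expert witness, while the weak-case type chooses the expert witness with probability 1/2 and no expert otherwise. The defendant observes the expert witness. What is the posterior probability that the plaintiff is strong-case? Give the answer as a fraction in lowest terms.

14/15

P(the expert witness) = (7/8)·1 + (1/8)·(1/2) = 15/16.
By Bayes' rule, P(strong-case | the expert witness) = (7/8) / (15/16) = 14/15.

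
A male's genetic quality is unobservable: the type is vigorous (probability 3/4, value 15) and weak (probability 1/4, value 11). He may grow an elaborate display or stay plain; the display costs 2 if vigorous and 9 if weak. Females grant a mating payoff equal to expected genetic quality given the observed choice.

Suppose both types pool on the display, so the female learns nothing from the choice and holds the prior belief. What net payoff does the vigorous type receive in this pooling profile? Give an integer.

Pooled mating payoff = 3/4·15 + 1/4·11 = 14.
vigorous pays cost 2 for the display, so net payoff = 14 − 2 = 12.

12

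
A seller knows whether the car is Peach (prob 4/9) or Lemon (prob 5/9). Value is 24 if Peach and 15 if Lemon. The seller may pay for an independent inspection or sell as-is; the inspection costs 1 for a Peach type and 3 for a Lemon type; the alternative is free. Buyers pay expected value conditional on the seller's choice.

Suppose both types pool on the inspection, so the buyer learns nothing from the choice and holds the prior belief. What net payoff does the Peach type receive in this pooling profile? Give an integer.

Pooled price = 4/9·24 + 5/9·15 = 19.
Peach pays cost 1 for the inspection, so net payoff = 19 − 1 = 18.

18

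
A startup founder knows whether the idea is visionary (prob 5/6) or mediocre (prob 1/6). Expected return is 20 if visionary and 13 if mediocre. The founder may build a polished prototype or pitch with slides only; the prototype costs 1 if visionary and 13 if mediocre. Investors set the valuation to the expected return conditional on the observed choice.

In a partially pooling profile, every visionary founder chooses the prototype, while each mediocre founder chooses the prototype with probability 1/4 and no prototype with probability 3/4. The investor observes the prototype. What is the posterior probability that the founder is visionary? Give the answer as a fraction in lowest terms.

P(the prototype) = (5/6)·1 + (1/6)·(1/4) = 7/8.
By Bayes' rule, P(visionary | the prototype) = (5/6) / (7/8) = 20/21.

20/21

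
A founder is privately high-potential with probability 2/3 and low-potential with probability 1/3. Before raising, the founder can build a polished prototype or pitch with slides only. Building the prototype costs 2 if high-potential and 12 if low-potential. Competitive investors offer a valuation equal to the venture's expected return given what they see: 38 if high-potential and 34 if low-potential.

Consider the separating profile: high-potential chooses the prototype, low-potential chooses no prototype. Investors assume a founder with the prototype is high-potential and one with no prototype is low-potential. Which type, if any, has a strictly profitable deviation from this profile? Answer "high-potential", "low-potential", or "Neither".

Neither

The prototype pays 38; no prototype pays 34.
high-potential: assigned the prototype, nets 38 − 2 = 36; deviating to no prototype nets 34.
low-potential: assigned no prototype, nets 34; deviating to the prototype nets 38 − 12 = 26.
Both types strictly prefer their assigned action; no profitable deviation.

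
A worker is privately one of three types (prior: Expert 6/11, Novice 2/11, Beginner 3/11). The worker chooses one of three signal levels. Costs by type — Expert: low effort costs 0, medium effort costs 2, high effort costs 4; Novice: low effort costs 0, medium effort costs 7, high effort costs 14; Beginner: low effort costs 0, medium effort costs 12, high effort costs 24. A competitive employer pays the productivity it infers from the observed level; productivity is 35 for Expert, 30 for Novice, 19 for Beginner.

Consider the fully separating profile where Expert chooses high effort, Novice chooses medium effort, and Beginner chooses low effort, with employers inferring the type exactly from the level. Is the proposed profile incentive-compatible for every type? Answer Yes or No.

Separating wages: high effort → 35, medium effort → 30, low effort → 19.
Expert (assigned high effort): low effort: 19 − 0 = 19; medium effort: 30 − 2 = 28; high effort: 35 − 4 = 31. Expert stays.
Novice (assigned medium effort): low effort: 19 − 0 = 19; medium effort: 30 − 7 = 23; high effort: 35 − 14 = 21. Novice stays.
Beginner (assigned low effort): low effort: 19 − 0 = 19; medium effort: 30 − 12 = 18; high effort: 35 − 24 = 11. Beginner stays.
Every type prefers its assigned level; separation holds.

Yes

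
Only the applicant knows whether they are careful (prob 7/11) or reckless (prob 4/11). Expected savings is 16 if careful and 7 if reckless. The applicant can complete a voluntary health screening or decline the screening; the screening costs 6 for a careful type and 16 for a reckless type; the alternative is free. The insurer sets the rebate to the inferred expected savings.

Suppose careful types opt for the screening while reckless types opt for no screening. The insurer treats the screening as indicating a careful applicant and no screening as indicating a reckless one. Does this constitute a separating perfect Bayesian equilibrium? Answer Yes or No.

Under these beliefs, the screening earns rebate 16 and no screening earns rebate 7.
careful: the screening nets 16 − 6 = 10; no screening nets 7. careful prefers the screening.
reckless: the screening nets 16 − 16 = 0; no screening nets 7. reckless prefers no screening.
Neither type deviates, so the separating profile is an equilibrium.

Yes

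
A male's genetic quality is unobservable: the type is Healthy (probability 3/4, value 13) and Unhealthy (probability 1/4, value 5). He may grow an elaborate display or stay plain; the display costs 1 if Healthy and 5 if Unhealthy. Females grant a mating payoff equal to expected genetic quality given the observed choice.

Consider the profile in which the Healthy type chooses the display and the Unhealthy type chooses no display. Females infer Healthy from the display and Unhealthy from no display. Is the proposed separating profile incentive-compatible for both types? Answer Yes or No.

Under these beliefs, the display earns mating payoff 13 and no display earns mating payoff 5.
Healthy: the display nets 13 − 1 = 12; no display nets 5. Healthy prefers the display.
Unhealthy: the display nets 13 − 5 = 8; no display nets 5. Unhealthy would deviate to the display.
Unhealthy has a profitable deviation, so the profile is not an equilibrium.

No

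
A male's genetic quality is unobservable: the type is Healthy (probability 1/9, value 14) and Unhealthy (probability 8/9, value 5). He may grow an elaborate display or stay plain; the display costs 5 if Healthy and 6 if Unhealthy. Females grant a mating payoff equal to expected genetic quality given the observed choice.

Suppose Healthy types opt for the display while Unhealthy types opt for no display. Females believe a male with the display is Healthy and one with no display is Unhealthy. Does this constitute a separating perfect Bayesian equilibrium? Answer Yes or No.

No

Under these beliefs, the display earns mating payoff 14 and no display earns mating payoff 5.
Healthy: the display nets 14 − 5 = 9; no display nets 5. Healthy prefers the display.
Unhealthy: the display nets 14 − 6 = 8; no display nets 5. Unhealthy would deviate to the display.
Unhealthy has a profitable deviation, so the profile is not an equilibrium.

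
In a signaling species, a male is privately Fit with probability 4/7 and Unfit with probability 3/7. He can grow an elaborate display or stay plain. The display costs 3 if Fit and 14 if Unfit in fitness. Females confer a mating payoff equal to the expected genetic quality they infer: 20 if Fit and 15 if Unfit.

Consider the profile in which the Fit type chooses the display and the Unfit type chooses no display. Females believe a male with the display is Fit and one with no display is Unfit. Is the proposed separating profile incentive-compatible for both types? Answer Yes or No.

Yes

Under these beliefs, the display earns mating payoff 20 and no display earns mating payoff 15.
Fit: the display nets 20 − 3 = 17; no display nets 15. Fit prefers the display.
Unfit: the display nets 20 − 14 = 6; no display nets 15. Unfit prefers no display.
Neither type deviates, so the separating profile is an equilibrium.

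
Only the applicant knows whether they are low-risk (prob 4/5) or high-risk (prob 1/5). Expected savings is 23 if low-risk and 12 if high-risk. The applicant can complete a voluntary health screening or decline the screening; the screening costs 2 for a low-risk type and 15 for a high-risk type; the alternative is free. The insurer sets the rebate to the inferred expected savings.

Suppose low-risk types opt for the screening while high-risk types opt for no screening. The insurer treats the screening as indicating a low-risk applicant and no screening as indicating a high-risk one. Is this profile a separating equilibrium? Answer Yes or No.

Under these beliefs, the screening earns rebate 23 and no screening earns rebate 12.
low-risk: the screening nets 23 − 2 = 21; no screening nets 12. low-risk prefers the screening.
high-risk: the screening nets 23 − 15 = 8; no screening nets 12. high-risk prefers no screening.
Neither type deviates, so the separating profile is an equilibrium.

Yes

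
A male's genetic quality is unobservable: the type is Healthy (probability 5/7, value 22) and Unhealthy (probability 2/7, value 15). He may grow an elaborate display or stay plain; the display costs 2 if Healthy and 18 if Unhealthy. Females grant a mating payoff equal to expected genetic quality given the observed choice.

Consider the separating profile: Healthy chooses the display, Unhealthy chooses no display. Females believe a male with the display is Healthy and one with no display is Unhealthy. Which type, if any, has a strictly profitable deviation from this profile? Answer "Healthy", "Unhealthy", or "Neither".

Neither

The display pays 22; no display pays 15.
Healthy: assigned the display, nets 22 − 2 = 20; deviating to no display nets 15.
Unhealthy: assigned no display, nets 15; deviating to the display nets 22 − 18 = 4.
Both types strictly prefer their assigned action; no profitable deviation.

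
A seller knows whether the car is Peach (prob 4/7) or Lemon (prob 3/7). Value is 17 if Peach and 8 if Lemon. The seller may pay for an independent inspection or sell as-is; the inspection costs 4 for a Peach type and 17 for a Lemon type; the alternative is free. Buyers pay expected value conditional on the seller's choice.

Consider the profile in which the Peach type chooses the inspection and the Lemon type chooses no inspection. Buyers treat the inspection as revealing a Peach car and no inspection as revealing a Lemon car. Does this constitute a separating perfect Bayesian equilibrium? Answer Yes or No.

Yes

Under these beliefs, the inspection earns price 17 and no inspection earns price 8.
Peach: the inspection nets 17 − 4 = 13; no inspection nets 8. Peach prefers the inspection.
Lemon: the inspection nets 17 − 17 = 0; no inspection nets 8. Lemon prefers no inspection.
Neither type deviates, so the separating profile is an equilibrium.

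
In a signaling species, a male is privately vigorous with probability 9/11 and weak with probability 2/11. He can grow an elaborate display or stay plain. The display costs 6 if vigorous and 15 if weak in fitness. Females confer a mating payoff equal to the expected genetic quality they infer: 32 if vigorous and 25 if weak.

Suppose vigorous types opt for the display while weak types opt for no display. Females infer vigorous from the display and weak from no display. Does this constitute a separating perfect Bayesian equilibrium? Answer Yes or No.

Under these beliefs, the display earns mating payoff 32 and no display earns mating payoff 25.
vigorous: the display nets 32 − 6 = 26; no display nets 25. vigorous prefers the display.
weak: the display nets 32 − 15 = 17; no display nets 25. weak prefers no display.
Neither type deviates, so the separating profile is an equilibrium.

Yes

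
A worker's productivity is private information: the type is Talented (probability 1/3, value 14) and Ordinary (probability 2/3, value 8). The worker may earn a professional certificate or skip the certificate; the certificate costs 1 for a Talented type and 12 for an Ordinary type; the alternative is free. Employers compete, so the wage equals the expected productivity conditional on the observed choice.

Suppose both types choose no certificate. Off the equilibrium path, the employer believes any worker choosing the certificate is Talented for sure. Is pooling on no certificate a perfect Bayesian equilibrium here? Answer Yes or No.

On path, the employer holds the prior and pays 1/3·14 + 2/3·8 = 10. Off path (the certificate), believing Talented, it pays 14.
Talented: no certificate nets 10; the certificate nets 14 − 1 = 13. Talented would deviate.
Ordinary: no certificate nets 10; the certificate nets 14 − 12 = 2. Ordinary stays.
A type deviates, so pooling fails.

No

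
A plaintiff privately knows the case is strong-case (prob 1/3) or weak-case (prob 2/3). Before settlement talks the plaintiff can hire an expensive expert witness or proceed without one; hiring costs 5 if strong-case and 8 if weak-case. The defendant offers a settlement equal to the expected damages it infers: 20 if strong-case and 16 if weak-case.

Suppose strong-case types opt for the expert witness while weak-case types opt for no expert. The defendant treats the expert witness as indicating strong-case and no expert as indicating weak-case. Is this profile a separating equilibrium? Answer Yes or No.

No

Under these beliefs, the expert witness earns settlement 20 and no expert earns settlement 16.
strong-case: the expert witness nets 20 − 5 = 15; no expert nets 16. strong-case would deviate to no expert.
weak-case: the expert witness nets 20 − 8 = 12; no expert nets 16. weak-case prefers no expert.
strong-case has a profitable deviation, so the profile is not an equilibrium.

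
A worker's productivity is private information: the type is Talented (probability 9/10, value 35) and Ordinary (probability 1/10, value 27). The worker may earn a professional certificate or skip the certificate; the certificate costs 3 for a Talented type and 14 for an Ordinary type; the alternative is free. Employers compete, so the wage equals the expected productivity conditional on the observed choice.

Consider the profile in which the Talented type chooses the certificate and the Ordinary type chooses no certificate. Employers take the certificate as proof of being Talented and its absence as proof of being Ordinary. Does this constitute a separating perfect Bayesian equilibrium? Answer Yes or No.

Under these beliefs, the certificate earns wage 35 and no certificate earns wage 27.
Talented: the certificate nets 35 − 3 = 32; no certificate nets 27. Talented prefers the certificate.
Ordinary: the certificate nets 35 − 14 = 21; no certificate nets 27. Ordinary prefers no certificate.
Neither type deviates, so the separating profile is an equilibrium.

Yes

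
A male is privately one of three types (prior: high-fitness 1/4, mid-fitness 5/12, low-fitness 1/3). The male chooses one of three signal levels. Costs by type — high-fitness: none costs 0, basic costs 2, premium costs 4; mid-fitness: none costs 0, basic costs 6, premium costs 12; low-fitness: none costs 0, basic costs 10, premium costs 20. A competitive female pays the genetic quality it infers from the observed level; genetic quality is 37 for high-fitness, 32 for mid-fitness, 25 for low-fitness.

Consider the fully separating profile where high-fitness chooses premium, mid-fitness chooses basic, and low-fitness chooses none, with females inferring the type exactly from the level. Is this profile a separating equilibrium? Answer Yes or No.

Separating mating payoffs: premium → 37, basic → 32, none → 25.
high-fitness (assigned premium): none: 25 − 0 = 25; basic: 32 − 2 = 30; premium: 37 − 4 = 33. high-fitness stays.
mid-fitness (assigned basic): none: 25 − 0 = 25; basic: 32 − 6 = 26; premium: 37 − 12 = 25. mid-fitness stays.
low-fitness (assigned none): none: 25 − 0 = 25; basic: 32 − 10 = 22; premium: 37 − 20 = 17. low-fitness stays.
Every type prefers its assigned level; separation holds.

Yes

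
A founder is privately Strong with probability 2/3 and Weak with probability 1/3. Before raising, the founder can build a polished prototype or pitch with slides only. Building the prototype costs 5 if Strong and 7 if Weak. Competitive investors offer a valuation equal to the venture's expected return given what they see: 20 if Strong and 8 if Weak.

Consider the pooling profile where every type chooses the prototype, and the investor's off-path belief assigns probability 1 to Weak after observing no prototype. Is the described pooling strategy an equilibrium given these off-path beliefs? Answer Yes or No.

On path, the investor holds the prior and pays 2/3·20 + 1/3·8 = 16. Off path (no prototype), believing Weak, it pays 8.
Strong: the prototype nets 16 − 5 = 11; no prototype nets 8. Strong stays.
Weak: the prototype nets 16 − 7 = 9; no prototype nets 8. Weak stays.
No type deviates, so pooling is sustained.

Yes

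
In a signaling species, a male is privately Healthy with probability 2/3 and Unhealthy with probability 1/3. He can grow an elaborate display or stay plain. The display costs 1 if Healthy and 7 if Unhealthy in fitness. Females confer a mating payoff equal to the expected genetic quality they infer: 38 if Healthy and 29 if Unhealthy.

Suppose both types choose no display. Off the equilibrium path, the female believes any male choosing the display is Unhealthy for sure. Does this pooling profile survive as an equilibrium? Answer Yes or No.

On path, the female holds the prior and pays 2/3·38 + 1/3·29 = 35. Off path (the display), believing Unhealthy, it pays 29.
Healthy: no display nets 35; the display nets 29 − 1 = 28. Healthy stays.
Unhealthy: no display nets 35; the display nets 29 − 7 = 22. Unhealthy stays.
No type deviates, so pooling is sustained.

Yes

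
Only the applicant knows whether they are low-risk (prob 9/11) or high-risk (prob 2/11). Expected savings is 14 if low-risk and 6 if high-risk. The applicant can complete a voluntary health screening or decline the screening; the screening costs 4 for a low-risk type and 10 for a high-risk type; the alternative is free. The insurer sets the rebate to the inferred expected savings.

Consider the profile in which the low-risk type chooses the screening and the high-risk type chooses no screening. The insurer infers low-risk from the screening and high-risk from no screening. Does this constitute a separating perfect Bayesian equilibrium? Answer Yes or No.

Yes

Under these beliefs, the screening earns rebate 14 and no screening earns rebate 6.
low-risk: the screening nets 14 − 4 = 10; no screening nets 6. low-risk prefers the screening.
high-risk: the screening nets 14 − 10 = 4; no screening nets 6. high-risk prefers no screening.
Neither type deviates, so the separating profile is an equilibrium.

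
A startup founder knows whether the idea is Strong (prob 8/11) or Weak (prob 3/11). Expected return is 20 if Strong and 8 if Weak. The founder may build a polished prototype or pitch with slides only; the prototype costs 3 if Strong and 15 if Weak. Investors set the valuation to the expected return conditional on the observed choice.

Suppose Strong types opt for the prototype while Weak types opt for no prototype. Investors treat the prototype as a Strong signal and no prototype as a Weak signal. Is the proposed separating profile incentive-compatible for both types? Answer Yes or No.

Yes

Under these beliefs, the prototype earns valuation 20 and no prototype earns valuation 8.
Strong: the prototype nets 20 − 3 = 17; no prototype nets 8. Strong prefers the prototype.
Weak: the prototype nets 20 − 15 = 5; no prototype nets 8. Weak prefers no prototype.
Neither type deviates, so the separating profile is an equilibrium.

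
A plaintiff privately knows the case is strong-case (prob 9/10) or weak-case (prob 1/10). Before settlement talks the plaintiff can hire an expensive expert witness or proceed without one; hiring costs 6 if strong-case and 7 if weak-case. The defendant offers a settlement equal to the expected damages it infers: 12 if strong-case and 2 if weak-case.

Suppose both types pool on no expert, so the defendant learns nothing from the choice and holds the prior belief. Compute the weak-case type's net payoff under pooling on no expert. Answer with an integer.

Pooled settlement = 9/10·12 + 1/10·2 = 11.
weak-case pays no cost for no expert, so net payoff = 11.

11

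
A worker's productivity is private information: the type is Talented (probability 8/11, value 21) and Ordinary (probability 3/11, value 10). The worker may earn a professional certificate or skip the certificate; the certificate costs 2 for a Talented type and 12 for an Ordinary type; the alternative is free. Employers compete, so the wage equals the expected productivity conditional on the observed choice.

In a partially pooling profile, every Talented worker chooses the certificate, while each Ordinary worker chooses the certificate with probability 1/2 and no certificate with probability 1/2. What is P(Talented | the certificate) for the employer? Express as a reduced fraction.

P(the certificate) = (8/11)·1 + (3/11)·(1/2) = 19/22.
By Bayes' rule, P(Talented | the certificate) = (8/11) / (19/22) = 16/19.

16/19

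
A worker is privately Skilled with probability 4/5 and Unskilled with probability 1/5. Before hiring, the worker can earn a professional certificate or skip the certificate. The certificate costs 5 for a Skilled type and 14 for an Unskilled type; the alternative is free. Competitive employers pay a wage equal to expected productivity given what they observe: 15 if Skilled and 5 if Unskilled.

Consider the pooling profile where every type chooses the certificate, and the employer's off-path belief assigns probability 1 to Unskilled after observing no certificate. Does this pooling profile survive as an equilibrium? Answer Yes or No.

On path, the employer holds the prior and pays 4/5·15 + 1/5·5 = 13. Off path (no certificate), believing Unskilled, it pays 5.
Skilled: the certificate nets 13 − 5 = 8; no certificate nets 5. Skilled stays.
Unskilled: the certificate nets 13 − 14 = -1; no certificate nets 5. Unskilled would deviate.
A type deviates, so pooling fails.

No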